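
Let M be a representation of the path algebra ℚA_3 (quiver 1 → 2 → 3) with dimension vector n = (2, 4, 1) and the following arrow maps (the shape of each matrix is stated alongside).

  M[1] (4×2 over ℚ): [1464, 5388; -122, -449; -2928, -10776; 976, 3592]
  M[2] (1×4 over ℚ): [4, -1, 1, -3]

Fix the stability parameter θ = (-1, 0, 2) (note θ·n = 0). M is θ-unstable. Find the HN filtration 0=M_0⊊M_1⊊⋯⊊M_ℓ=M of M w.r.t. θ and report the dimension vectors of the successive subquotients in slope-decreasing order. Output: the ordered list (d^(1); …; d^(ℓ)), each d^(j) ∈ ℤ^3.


Barcode: M ≅ I[1,1], I[1,3], I[2,2]^3. HN layers by μ_θ (3 steps, strictly decreasing):
  μ^(1)=2; μ^(2)=0; μ^(3)=-1

((0, 0, 1); (0, 4, 0); (2, 0, 0))


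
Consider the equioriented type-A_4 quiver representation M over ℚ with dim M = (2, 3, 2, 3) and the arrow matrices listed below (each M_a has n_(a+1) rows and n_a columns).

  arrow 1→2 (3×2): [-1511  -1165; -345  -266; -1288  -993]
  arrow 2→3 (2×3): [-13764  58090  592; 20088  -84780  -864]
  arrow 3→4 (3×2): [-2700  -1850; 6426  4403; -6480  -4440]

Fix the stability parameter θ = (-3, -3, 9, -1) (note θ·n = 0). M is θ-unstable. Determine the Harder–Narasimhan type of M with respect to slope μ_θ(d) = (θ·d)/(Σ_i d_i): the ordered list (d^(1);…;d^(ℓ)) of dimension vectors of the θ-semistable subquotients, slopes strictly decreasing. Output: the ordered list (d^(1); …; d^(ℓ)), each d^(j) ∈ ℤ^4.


Interval decomposition of M: I[1,2], I[1,3], I[2,2], I[3,4], I[4,4]^2.
HN type (ℓ=4): μ^(1)=9; μ^(2)=4; μ^(3)=-1; μ^(4)=-3

((0, 0, 1, 0); (0, 0, 1, 1); (0, 0, 0, 2); (2, 3, 0, 0))


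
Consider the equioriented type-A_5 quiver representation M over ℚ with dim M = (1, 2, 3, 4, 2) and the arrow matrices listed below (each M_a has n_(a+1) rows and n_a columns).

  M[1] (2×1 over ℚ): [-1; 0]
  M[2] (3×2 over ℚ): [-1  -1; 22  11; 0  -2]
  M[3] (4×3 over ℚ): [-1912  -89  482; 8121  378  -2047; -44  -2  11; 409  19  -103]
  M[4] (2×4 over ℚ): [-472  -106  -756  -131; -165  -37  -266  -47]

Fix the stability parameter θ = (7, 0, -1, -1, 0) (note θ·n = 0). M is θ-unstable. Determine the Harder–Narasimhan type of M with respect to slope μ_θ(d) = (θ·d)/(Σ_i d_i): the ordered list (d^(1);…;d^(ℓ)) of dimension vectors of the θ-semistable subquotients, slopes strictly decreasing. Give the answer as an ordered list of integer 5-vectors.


Barcode: M ≅ I[1,5], I[2,5], I[3,4], I[4,4]. HN layers by μ_θ (4 steps, strictly decreasing):
  μ^(1)=1; μ^(2)=0; μ^(3)=-2/3; μ^(4)=-1

((1, 1, 1, 1, 1); (0, 0, 0, 0, 1); (0, 1, 1, 1, 0); (0, 0, 1, 2, 0))


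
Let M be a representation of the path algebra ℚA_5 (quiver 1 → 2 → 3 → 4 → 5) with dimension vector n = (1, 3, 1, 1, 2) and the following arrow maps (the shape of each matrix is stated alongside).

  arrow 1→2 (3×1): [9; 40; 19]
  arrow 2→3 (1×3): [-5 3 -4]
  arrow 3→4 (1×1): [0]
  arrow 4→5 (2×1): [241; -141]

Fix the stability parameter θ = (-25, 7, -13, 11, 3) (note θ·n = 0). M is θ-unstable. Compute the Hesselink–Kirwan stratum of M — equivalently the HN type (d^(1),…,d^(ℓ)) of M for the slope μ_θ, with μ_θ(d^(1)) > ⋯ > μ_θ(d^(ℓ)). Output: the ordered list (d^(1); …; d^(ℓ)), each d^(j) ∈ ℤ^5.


Barcode: M ≅ I[1,3], I[2,2]^2, I[4,5], I[5,5]. HN layers by μ_θ (4 steps, strictly decreasing):
  μ^(1)=7; μ^(2)=3; μ^(3)=-3; μ^(4)=-25

((0, 2, 0, 1, 1); (0, 0, 0, 0, 1); (0, 1, 1, 0, 0); (1, 0, 0, 0, 0))


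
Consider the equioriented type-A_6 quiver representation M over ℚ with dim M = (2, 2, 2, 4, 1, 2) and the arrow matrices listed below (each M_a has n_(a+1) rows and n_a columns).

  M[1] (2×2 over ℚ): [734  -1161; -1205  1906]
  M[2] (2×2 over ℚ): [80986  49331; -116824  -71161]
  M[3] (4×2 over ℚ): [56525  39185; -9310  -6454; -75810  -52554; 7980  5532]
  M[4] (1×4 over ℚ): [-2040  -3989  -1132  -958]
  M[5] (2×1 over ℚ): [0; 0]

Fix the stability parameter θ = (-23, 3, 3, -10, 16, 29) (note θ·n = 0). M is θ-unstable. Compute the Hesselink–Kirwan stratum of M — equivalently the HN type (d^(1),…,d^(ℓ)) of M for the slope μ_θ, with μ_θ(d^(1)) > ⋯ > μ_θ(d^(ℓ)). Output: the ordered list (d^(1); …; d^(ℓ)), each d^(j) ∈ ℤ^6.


Interval decomposition of M: I[1,3], I[1,5], I[4,4]^3, I[6,6]^2.
HN type (ℓ=6): μ^(1)=29; μ^(2)=16; μ^(3)=3; μ^(4)=-4/3; μ^(5)=-10; μ^(6)=-23

((0, 0, 0, 0, 0, 2); (0, 0, 0, 0, 1, 0); (0, 1, 1, 0, 0, 0); (0, 1, 1, 1, 0, 0); (0, 0, 0, 3, 0, 0); (2, 0, 0, 0, 0, 0))


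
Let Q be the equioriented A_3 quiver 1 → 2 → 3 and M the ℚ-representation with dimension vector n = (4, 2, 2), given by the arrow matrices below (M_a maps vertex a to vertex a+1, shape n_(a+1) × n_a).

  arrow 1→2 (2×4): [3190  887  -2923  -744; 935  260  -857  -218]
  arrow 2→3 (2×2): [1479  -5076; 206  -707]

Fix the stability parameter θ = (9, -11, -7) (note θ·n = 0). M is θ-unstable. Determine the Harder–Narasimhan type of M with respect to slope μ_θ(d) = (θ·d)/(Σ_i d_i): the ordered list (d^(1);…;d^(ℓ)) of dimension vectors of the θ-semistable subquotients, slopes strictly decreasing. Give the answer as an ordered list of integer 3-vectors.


Via rank(M_{q-1}∘⋯∘M_p): M ≅ I[1,1]^2, I[1,3]^2.
μ_θ-semistable layers: μ^(1)=9; μ^(2)=-3

((2, 0, 0); (2, 2, 2))


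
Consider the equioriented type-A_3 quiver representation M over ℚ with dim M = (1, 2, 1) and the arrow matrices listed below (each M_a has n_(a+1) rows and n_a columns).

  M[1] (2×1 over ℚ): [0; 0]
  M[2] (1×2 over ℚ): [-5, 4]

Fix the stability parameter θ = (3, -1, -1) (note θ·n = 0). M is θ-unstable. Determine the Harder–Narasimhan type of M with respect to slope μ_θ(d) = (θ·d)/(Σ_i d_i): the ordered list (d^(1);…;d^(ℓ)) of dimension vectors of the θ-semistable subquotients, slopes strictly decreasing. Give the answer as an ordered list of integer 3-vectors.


Interval decomposition of M: I[1,1], I[2,2], I[2,3].
HN type (ℓ=2): μ^(1)=3; μ^(2)=-1

((1, 0, 0); (0, 2, 1))


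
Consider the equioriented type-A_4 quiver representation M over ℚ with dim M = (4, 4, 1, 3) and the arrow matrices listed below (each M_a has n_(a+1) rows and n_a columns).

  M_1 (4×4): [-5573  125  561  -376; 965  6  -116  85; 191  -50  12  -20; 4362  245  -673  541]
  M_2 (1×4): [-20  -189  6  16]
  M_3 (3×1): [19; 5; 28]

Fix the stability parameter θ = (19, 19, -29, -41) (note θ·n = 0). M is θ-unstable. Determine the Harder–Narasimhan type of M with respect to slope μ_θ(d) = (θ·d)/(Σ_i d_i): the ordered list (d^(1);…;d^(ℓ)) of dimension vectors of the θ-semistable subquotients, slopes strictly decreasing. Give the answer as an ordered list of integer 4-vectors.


Barcode: M ≅ I[1,1], I[1,2]^2, I[1,4], I[2,2], I[4,4]^2. HN layers by μ_θ (3 steps, strictly decreasing):
  μ^(1)=19; μ^(2)=-8; μ^(3)=-41

((3, 3, 0, 0); (1, 1, 1, 1); (0, 0, 0, 2))


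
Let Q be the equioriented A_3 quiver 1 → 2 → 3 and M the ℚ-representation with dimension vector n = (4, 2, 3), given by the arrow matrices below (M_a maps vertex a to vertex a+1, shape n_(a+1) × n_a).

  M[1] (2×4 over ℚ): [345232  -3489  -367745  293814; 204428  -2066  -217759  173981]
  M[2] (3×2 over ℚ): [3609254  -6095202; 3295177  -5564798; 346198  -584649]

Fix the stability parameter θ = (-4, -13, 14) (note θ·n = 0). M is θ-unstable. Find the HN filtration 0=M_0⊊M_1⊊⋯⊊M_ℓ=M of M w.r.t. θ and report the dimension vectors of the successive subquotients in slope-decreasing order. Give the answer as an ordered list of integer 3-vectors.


Via rank(M_{q-1}∘⋯∘M_p): M ≅ I[1,1]^2, I[1,3]^2, I[3,3].
μ_θ-semistable layers: μ^(1)=14; μ^(2)=-4; μ^(3)=-17/2

((0, 0, 3); (2, 0, 0); (2, 2, 0))


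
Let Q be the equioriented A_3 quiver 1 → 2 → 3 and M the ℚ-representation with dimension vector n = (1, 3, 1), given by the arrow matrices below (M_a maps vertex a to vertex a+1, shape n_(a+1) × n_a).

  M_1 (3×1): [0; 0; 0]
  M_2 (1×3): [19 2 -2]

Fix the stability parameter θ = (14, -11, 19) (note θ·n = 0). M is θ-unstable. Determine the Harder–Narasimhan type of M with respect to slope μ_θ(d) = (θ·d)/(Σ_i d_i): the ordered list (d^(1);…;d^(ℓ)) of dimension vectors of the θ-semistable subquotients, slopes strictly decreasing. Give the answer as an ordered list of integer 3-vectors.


Barcode: M ≅ I[1,1], I[2,2]^2, I[2,3]. HN layers by μ_θ (3 steps, strictly decreasing):
  μ^(1)=19; μ^(2)=14; μ^(3)=-11

((0, 0, 1); (1, 0, 0); (0, 3, 0))


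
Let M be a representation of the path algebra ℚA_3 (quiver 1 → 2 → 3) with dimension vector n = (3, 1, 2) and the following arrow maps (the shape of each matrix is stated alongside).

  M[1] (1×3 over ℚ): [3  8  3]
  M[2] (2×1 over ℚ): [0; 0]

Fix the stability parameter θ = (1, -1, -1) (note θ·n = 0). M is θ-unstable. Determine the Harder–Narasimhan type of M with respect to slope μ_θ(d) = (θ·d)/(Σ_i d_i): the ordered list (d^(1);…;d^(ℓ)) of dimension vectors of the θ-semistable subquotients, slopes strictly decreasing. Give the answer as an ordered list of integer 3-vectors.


Barcode: M ≅ I[1,1]^2, I[1,2], I[3,3]^2. HN layers by μ_θ (3 steps, strictly decreasing):
  μ^(1)=1; μ^(2)=0; μ^(3)=-1

((2, 0, 0); (1, 1, 0); (0, 0, 2))


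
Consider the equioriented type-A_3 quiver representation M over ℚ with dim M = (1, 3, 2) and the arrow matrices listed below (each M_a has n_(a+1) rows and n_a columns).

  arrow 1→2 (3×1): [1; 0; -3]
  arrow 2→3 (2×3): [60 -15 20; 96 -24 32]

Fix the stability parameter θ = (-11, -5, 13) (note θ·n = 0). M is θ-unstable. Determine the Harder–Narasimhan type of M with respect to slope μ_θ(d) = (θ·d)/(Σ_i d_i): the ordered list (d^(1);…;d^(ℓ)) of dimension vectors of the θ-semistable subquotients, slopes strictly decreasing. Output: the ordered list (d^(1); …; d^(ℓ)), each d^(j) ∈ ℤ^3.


Barcode: M ≅ I[1,2], I[2,2], I[2,3], I[3,3]. HN layers by μ_θ (3 steps, strictly decreasing):
  μ^(1)=13; μ^(2)=-5; μ^(3)=-11

((0, 0, 2); (0, 3, 0); (1, 0, 0))


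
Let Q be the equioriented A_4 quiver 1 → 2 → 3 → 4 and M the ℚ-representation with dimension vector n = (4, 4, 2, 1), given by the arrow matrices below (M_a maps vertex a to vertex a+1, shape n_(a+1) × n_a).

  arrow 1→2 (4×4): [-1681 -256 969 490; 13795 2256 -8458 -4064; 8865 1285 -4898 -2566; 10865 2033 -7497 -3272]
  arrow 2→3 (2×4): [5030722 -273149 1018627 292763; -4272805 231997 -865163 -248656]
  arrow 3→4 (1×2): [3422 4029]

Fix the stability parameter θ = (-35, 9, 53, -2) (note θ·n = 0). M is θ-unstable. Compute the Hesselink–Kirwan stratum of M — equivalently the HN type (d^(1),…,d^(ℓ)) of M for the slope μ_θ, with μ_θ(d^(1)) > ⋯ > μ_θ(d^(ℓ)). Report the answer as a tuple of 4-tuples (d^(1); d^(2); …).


Barcode: M ≅ I[1,2]^2, I[1,3], I[1,4]. HN layers by μ_θ (4 steps, strictly decreasing):
  μ^(1)=53; μ^(2)=51/2; μ^(3)=9; μ^(4)=-35

((0, 0, 1, 0); (0, 0, 1, 1); (0, 4, 0, 0); (4, 0, 0, 0))


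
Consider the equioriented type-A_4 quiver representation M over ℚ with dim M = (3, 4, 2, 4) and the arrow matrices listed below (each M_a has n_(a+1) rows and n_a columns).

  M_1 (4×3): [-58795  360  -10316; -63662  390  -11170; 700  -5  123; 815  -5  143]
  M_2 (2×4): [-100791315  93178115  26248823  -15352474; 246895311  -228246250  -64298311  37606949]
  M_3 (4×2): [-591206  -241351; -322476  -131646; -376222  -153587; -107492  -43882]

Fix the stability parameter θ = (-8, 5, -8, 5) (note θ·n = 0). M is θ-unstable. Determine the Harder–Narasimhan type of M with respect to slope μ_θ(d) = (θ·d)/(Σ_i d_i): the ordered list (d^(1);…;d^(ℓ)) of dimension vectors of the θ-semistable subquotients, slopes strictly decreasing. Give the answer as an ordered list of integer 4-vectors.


Via rank(M_{q-1}∘⋯∘M_p): M ≅ I[1,1], I[1,2], I[1,3], I[2,2], I[2,4], I[4,4]^3.
μ_θ-semistable layers: μ^(1)=5; μ^(2)=-3/2; μ^(3)=-8

((0, 2, 0, 4); (0, 2, 2, 0); (3, 0, 0, 0))


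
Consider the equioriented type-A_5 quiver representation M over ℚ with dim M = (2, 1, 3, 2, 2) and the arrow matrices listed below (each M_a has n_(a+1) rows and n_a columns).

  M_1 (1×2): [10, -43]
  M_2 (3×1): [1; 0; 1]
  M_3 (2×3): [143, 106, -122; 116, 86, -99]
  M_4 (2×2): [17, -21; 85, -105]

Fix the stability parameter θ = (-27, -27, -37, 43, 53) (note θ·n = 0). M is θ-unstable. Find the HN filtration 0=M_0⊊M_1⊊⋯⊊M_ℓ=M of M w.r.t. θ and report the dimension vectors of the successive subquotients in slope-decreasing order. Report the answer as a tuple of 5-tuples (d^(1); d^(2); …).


Via rank(M_{q-1}∘⋯∘M_p): M ≅ I[1,1], I[1,4], I[3,3], I[3,5], I[5,5].
μ_θ-semistable layers: μ^(1)=53; μ^(2)=43; μ^(3)=-27; μ^(4)=-91/3; μ^(5)=-37

((0, 0, 0, 0, 2); (0, 0, 0, 2, 0); (1, 0, 0, 0, 0); (1, 1, 1, 0, 0); (0, 0, 2, 0, 0))


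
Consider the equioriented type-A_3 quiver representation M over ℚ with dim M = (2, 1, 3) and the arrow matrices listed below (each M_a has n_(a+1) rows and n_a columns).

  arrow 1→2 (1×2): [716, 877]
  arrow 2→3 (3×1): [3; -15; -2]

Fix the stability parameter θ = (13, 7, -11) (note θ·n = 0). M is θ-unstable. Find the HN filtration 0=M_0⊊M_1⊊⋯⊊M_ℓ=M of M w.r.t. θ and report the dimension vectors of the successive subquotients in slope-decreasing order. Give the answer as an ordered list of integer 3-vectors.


Barcode: M ≅ I[1,1], I[1,3], I[3,3]^2. HN layers by μ_θ (3 steps, strictly decreasing):
  μ^(1)=13; μ^(2)=3; μ^(3)=-11

((1, 0, 0); (1, 1, 1); (0, 0, 2))


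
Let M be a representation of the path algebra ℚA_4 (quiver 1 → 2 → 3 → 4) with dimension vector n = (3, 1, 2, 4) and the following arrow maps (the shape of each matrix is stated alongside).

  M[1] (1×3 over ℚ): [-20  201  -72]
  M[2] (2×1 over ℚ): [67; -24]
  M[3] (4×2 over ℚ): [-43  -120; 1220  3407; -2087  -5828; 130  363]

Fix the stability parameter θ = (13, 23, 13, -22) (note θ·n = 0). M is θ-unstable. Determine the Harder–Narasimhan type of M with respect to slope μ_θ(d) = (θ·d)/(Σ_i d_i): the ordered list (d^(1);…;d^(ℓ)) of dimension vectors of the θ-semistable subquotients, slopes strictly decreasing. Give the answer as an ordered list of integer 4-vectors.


Barcode: M ≅ I[1,1]^2, I[1,4], I[3,4], I[4,4]^2. HN layers by μ_θ (4 steps, strictly decreasing):
  μ^(1)=13; μ^(2)=27/4; μ^(3)=-9/2; μ^(4)=-22

((2, 0, 0, 0); (1, 1, 1, 1); (0, 0, 1, 1); (0, 0, 0, 2))


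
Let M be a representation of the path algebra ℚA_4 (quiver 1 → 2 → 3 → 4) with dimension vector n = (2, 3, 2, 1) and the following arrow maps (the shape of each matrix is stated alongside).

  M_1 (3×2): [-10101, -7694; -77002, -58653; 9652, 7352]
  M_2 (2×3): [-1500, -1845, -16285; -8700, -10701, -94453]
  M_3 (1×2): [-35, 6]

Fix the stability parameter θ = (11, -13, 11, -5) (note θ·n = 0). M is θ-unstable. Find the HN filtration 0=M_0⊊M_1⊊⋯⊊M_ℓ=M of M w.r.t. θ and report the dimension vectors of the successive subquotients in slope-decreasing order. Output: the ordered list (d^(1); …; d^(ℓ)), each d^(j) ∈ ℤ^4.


Interval decomposition of M: I[1,2], I[1,4], I[2,2], I[3,3].
HN type (ℓ=4): μ^(1)=11; μ^(2)=3; μ^(3)=-1; μ^(4)=-13

((0, 0, 1, 0); (0, 0, 1, 1); (2, 2, 0, 0); (0, 1, 0, 0))


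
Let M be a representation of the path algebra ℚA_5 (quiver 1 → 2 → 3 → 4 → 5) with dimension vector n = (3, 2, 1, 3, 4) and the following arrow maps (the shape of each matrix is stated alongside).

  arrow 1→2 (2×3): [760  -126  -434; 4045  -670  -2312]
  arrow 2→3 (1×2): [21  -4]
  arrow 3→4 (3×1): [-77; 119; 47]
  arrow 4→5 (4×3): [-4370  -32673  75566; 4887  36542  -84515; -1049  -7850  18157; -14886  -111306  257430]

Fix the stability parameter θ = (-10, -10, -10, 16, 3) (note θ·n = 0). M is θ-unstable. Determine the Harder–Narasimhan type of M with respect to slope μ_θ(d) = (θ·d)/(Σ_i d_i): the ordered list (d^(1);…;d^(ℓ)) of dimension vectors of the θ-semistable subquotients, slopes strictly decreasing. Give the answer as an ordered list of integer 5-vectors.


Barcode: M ≅ I[1,1], I[1,2], I[1,5], I[4,4], I[4,5], I[5,5]^2. HN layers by μ_θ (4 steps, strictly decreasing):
  μ^(1)=16; μ^(2)=19/2; μ^(3)=3; μ^(4)=-10

((0, 0, 0, 1, 0); (0, 0, 0, 2, 2); (0, 0, 0, 0, 2); (3, 2, 1, 0, 0))


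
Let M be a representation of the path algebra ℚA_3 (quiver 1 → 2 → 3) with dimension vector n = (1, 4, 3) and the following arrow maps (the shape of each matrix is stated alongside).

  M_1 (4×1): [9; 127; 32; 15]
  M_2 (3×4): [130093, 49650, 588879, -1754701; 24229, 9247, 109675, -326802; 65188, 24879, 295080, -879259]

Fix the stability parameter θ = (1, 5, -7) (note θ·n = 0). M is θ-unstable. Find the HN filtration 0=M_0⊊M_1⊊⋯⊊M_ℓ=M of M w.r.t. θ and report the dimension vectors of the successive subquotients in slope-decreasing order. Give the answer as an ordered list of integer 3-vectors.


Via rank(M_{q-1}∘⋯∘M_p): M ≅ I[1,2], I[2,2], I[2,3]^2, I[3,3].
μ_θ-semistable layers: μ^(1)=5; μ^(2)=1; μ^(3)=-1; μ^(4)=-7

((0, 2, 0); (1, 0, 0); (0, 2, 2); (0, 0, 1))


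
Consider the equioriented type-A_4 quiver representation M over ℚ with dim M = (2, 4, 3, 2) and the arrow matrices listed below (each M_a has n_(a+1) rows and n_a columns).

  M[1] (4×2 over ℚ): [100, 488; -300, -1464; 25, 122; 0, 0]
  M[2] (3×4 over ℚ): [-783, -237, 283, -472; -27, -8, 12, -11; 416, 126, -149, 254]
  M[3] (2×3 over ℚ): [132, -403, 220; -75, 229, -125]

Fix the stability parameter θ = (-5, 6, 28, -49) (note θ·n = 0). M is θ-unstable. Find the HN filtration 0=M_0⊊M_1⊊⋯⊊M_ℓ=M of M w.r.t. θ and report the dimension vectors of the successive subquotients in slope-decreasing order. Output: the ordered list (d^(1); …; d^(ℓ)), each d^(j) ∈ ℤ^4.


Via rank(M_{q-1}∘⋯∘M_p): M ≅ I[1,1], I[1,3], I[2,2], I[2,4]^2.
μ_θ-semistable layers: μ^(1)=28; μ^(2)=6; μ^(3)=-5

((0, 0, 1, 0); (0, 2, 0, 0); (2, 2, 2, 2))


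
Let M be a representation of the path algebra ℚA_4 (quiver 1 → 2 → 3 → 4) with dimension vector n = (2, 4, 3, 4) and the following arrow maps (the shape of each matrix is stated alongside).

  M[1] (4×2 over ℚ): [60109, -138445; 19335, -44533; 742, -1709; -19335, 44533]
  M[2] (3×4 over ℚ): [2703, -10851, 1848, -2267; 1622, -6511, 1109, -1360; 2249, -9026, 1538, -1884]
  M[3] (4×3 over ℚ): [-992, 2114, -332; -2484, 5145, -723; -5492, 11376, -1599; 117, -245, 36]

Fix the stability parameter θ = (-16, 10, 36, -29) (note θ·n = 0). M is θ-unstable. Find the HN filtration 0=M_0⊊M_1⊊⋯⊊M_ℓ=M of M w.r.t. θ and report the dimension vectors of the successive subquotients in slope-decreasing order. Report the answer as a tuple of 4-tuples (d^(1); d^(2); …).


Barcode: M ≅ I[1,4]^2, I[2,2], I[2,4], I[4,4]. HN layers by μ_θ (4 steps, strictly decreasing):
  μ^(1)=10; μ^(2)=17/3; μ^(3)=-16; μ^(4)=-29

((0, 1, 0, 0); (0, 3, 3, 3); (2, 0, 0, 0); (0, 0, 0, 1))


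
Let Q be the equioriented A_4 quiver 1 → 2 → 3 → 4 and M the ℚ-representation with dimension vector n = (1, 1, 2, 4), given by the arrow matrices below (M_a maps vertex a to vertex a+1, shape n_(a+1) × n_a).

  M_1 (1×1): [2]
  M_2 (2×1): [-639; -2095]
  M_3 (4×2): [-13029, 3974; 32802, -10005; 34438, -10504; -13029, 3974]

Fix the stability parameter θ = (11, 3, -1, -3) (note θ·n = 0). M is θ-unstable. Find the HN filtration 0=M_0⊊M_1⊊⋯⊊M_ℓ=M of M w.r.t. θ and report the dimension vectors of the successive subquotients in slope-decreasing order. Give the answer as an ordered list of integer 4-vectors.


Via rank(M_{q-1}∘⋯∘M_p): M ≅ I[1,4], I[3,4], I[4,4]^2.
μ_θ-semistable layers: μ^(1)=5/2; μ^(2)=-2; μ^(3)=-3

((1, 1, 1, 1); (0, 0, 1, 1); (0, 0, 0, 2))


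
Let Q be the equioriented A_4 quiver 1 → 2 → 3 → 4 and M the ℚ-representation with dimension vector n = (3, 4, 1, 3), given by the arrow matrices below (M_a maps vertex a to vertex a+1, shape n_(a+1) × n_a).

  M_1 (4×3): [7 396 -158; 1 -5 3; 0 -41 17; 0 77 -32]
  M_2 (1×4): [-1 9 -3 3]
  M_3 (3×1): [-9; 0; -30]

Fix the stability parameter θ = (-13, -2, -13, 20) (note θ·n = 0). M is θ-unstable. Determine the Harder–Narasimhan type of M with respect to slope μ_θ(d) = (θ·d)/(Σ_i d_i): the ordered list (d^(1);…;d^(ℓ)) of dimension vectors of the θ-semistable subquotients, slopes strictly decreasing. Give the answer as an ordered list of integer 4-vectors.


Via rank(M_{q-1}∘⋯∘M_p): M ≅ I[1,2]^2, I[1,4], I[2,2], I[4,4]^2.
μ_θ-semistable layers: μ^(1)=20; μ^(2)=-2; μ^(3)=-15/2; μ^(4)=-13

((0, 0, 0, 3); (0, 3, 0, 0); (0, 1, 1, 0); (3, 0, 0, 0))


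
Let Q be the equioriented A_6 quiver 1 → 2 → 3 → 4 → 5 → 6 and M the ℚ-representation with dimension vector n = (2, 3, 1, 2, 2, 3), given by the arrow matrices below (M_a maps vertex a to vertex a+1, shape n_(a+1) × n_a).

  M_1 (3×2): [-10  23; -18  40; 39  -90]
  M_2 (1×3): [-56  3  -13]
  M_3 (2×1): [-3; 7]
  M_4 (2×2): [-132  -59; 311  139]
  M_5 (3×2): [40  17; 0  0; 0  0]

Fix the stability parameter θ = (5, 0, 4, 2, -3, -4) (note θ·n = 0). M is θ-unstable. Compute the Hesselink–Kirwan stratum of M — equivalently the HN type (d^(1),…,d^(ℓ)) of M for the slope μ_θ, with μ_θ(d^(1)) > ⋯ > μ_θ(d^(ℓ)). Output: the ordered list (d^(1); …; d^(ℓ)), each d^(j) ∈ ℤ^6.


Barcode: M ≅ I[1,2], I[1,5], I[2,2], I[4,6], I[6,6]^2. HN layers by μ_θ (5 steps, strictly decreasing):
  μ^(1)=5/2; μ^(2)=8/5; μ^(3)=0; μ^(4)=-5/3; μ^(5)=-4

((1, 1, 0, 0, 0, 0); (1, 1, 1, 1, 1, 0); (0, 1, 0, 0, 0, 0); (0, 0, 0, 1, 1, 1); (0, 0, 0, 0, 0, 2))


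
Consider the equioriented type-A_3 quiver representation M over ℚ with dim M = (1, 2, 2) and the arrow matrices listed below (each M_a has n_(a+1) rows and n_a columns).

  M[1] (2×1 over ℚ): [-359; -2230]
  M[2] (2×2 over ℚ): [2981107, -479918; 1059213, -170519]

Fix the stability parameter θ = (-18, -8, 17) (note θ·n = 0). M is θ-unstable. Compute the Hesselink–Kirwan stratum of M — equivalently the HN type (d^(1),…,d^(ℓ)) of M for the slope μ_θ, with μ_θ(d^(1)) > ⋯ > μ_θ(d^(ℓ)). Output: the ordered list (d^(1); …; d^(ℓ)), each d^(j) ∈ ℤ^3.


Via rank(M_{q-1}∘⋯∘M_p): M ≅ I[1,3], I[2,3].
μ_θ-semistable layers: μ^(1)=17; μ^(2)=-8; μ^(3)=-18

((0, 0, 2); (0, 2, 0); (1, 0, 0))


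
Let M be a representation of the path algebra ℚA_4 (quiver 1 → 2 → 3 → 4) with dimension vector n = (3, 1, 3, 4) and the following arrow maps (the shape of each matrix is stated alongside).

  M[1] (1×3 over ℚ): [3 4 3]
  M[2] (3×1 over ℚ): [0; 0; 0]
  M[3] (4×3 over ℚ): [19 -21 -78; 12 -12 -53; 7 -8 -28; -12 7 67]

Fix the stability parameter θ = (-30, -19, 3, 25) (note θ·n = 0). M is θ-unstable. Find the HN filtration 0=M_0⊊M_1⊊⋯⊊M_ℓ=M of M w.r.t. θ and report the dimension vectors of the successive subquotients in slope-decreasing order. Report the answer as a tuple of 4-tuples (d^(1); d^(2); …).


Interval decomposition of M: I[1,1]^2, I[1,2], I[3,4]^3, I[4,4].
HN type (ℓ=4): μ^(1)=25; μ^(2)=3; μ^(3)=-19; μ^(4)=-30

((0, 0, 0, 4); (0, 0, 3, 0); (0, 1, 0, 0); (3, 0, 0, 0))


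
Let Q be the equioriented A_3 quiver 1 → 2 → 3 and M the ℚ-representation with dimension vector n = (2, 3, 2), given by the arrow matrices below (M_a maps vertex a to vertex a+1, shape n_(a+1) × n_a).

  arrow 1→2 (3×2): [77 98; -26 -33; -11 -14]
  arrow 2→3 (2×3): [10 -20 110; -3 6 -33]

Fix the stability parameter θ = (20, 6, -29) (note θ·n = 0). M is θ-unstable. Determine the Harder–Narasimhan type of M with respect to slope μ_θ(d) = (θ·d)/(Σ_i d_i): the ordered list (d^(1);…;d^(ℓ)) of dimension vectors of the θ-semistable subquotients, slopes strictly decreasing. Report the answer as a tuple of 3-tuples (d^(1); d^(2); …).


Interval decomposition of M: I[1,2], I[1,3], I[2,2], I[3,3].
HN type (ℓ=4): μ^(1)=13; μ^(2)=6; μ^(3)=-1; μ^(4)=-29

((1, 1, 0); (0, 1, 0); (1, 1, 1); (0, 0, 1))


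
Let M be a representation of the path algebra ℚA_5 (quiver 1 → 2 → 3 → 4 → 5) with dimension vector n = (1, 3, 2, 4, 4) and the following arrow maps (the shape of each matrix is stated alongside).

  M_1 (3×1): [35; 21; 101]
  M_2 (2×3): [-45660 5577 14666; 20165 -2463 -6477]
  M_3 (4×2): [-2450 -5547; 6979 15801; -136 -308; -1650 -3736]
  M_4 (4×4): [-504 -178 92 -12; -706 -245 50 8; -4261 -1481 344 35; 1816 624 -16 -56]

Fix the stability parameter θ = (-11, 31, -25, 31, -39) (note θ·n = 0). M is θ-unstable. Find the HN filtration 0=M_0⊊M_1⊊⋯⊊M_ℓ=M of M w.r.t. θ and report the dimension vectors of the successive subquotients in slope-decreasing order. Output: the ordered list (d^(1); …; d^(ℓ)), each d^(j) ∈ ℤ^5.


Interval decomposition of M: I[1,5], I[2,2], I[2,5], I[4,4]^2, I[5,5]^2.
HN type (ℓ=4): μ^(1)=31; μ^(2)=-1/2; μ^(3)=-11; μ^(4)=-39

((0, 1, 0, 2, 0); (0, 2, 2, 2, 2); (1, 0, 0, 0, 0); (0, 0, 0, 0, 2))


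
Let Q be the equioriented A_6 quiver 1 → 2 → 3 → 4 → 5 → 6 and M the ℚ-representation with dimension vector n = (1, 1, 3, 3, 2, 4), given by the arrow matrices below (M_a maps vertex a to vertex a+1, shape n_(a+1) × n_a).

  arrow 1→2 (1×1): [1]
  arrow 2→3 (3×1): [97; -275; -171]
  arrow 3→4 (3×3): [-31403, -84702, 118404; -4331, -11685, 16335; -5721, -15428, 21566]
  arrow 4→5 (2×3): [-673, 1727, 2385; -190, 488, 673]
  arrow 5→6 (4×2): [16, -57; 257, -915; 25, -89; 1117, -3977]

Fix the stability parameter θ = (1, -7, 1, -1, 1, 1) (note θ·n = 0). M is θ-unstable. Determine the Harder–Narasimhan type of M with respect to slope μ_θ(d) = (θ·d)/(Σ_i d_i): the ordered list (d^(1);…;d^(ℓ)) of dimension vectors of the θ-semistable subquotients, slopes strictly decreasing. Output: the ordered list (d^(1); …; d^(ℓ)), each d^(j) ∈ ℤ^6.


Interval decomposition of M: I[1,6], I[3,3], I[3,6], I[4,4], I[6,6]^2.
HN type (ℓ=4): μ^(1)=1; μ^(2)=0; μ^(3)=-1; μ^(4)=-3

((0, 0, 1, 0, 2, 4); (0, 0, 2, 2, 0, 0); (0, 0, 0, 1, 0, 0); (1, 1, 0, 0, 0, 0))


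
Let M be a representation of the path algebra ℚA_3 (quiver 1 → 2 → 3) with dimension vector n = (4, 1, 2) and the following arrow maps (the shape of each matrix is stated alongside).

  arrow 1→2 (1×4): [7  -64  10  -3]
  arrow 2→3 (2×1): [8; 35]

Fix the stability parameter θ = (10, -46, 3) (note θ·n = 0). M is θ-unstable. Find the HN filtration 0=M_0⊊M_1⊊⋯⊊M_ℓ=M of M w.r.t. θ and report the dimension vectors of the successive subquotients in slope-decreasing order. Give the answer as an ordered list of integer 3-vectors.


Via rank(M_{q-1}∘⋯∘M_p): M ≅ I[1,1]^3, I[1,3], I[3,3].
μ_θ-semistable layers: μ^(1)=10; μ^(2)=3; μ^(3)=-18

((3, 0, 0); (0, 0, 2); (1, 1, 0))


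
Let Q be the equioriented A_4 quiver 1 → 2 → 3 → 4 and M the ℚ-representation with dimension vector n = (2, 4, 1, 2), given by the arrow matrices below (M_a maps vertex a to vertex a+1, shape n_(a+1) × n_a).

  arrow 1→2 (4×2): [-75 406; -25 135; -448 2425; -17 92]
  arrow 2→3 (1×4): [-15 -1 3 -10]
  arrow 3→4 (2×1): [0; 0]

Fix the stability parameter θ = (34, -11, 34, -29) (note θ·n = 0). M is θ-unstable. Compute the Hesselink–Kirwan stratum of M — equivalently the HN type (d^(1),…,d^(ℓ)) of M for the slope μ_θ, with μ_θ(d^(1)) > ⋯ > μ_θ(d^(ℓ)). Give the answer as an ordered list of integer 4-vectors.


Interval decomposition of M: I[1,2], I[1,3], I[2,2]^2, I[4,4]^2.
HN type (ℓ=4): μ^(1)=34; μ^(2)=23/2; μ^(3)=-11; μ^(4)=-29

((0, 0, 1, 0); (2, 2, 0, 0); (0, 2, 0, 0); (0, 0, 0, 2))


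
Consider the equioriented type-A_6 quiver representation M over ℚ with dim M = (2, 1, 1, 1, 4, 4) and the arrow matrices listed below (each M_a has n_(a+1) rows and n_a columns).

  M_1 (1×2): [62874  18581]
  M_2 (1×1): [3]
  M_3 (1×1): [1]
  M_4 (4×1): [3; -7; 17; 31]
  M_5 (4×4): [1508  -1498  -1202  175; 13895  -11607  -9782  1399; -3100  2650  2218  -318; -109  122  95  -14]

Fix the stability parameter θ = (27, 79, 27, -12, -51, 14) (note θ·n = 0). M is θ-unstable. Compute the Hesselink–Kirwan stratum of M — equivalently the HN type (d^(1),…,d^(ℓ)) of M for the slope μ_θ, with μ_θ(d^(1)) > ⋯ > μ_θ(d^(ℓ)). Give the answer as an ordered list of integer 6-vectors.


Via rank(M_{q-1}∘⋯∘M_p): M ≅ I[1,1], I[1,6], I[5,6]^3.
μ_θ-semistable layers: μ^(1)=27; μ^(2)=14; μ^(3)=-51

((1, 0, 0, 0, 0, 0); (1, 1, 1, 1, 1, 4); (0, 0, 0, 0, 3, 0))


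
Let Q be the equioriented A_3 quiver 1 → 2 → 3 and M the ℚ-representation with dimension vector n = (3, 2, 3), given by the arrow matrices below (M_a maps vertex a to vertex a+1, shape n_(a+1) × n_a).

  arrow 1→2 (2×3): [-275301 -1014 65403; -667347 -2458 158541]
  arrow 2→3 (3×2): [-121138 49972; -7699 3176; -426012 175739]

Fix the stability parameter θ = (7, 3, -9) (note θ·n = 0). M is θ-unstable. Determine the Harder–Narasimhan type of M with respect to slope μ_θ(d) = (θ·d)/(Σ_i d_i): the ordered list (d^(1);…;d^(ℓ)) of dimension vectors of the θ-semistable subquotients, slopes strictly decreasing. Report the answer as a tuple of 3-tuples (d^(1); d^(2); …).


Barcode: M ≅ I[1,1]^2, I[1,3], I[2,3], I[3,3]. HN layers by μ_θ (4 steps, strictly decreasing):
  μ^(1)=7; μ^(2)=1/3; μ^(3)=-3; μ^(4)=-9

((2, 0, 0); (1, 1, 1); (0, 1, 1); (0, 0, 1))


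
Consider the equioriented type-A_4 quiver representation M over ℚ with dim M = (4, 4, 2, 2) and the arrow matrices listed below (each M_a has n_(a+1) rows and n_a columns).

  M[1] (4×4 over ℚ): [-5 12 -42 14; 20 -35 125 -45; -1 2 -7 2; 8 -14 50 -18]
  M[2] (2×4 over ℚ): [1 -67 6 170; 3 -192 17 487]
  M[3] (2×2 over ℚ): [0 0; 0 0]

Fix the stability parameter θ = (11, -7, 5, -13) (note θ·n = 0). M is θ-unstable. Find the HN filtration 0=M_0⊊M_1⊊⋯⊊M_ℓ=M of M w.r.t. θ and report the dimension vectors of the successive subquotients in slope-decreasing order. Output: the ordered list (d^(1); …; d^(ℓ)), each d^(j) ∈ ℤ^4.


Interval decomposition of M: I[1,1], I[1,2], I[1,3]^2, I[2,2], I[4,4]^2.
HN type (ℓ=5): μ^(1)=11; μ^(2)=5; μ^(3)=2; μ^(4)=-7; μ^(5)=-13

((1, 0, 0, 0); (0, 0, 2, 0); (3, 3, 0, 0); (0, 1, 0, 0); (0, 0, 0, 2))


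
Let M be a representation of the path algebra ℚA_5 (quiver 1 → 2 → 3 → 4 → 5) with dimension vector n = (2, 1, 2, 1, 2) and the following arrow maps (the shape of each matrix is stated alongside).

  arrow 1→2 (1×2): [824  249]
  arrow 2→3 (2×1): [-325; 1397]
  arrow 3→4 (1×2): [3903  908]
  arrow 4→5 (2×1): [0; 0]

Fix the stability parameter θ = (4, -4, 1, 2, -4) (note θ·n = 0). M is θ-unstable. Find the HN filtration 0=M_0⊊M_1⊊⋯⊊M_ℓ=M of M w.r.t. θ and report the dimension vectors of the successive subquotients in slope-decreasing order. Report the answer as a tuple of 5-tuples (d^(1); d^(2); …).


Interval decomposition of M: I[1,1], I[1,4], I[3,3], I[5,5]^2.
HN type (ℓ=5): μ^(1)=4; μ^(2)=2; μ^(3)=1; μ^(4)=0; μ^(5)=-4

((1, 0, 0, 0, 0); (0, 0, 0, 1, 0); (0, 0, 2, 0, 0); (1, 1, 0, 0, 0); (0, 0, 0, 0, 2))


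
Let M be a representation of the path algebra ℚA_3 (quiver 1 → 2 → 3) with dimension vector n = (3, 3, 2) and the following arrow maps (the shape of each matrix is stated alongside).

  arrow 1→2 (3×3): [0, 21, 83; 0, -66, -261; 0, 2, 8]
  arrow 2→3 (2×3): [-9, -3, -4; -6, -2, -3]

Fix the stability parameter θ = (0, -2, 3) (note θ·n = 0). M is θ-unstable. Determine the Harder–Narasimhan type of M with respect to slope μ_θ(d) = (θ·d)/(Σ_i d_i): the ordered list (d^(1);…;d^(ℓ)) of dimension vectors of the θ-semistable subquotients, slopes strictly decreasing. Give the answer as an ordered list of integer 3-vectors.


Via rank(M_{q-1}∘⋯∘M_p): M ≅ I[1,1], I[1,2], I[1,3], I[2,3].
μ_θ-semistable layers: μ^(1)=3; μ^(2)=0; μ^(3)=-1; μ^(4)=-2

((0, 0, 2); (1, 0, 0); (2, 2, 0); (0, 1, 0))


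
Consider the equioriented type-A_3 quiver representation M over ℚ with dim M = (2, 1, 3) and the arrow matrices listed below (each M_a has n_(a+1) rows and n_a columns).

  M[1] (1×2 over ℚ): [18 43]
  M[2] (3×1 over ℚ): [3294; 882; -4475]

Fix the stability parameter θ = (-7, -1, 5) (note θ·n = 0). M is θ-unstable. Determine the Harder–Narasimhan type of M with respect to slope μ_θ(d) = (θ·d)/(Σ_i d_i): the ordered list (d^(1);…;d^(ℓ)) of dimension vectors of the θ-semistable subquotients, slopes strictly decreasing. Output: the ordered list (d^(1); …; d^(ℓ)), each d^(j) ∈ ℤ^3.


Interval decomposition of M: I[1,1], I[1,3], I[3,3]^2.
HN type (ℓ=3): μ^(1)=5; μ^(2)=-1; μ^(3)=-7

((0, 0, 3); (0, 1, 0); (2, 0, 0))


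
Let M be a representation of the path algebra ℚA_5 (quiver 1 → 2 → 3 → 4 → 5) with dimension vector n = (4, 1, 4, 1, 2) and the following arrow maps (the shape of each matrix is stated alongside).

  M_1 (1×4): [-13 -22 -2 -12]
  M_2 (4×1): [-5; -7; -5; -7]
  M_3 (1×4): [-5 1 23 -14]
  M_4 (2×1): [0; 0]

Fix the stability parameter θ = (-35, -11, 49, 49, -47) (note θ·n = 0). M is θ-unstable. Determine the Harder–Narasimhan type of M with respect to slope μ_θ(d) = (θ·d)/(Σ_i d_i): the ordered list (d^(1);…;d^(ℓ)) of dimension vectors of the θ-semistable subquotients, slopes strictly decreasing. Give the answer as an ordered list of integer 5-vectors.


Via rank(M_{q-1}∘⋯∘M_p): M ≅ I[1,1]^3, I[1,4], I[3,3]^3, I[5,5]^2.
μ_θ-semistable layers: μ^(1)=49; μ^(2)=-11; μ^(3)=-35; μ^(4)=-47

((0, 0, 4, 1, 0); (0, 1, 0, 0, 0); (4, 0, 0, 0, 0); (0, 0, 0, 0, 2))


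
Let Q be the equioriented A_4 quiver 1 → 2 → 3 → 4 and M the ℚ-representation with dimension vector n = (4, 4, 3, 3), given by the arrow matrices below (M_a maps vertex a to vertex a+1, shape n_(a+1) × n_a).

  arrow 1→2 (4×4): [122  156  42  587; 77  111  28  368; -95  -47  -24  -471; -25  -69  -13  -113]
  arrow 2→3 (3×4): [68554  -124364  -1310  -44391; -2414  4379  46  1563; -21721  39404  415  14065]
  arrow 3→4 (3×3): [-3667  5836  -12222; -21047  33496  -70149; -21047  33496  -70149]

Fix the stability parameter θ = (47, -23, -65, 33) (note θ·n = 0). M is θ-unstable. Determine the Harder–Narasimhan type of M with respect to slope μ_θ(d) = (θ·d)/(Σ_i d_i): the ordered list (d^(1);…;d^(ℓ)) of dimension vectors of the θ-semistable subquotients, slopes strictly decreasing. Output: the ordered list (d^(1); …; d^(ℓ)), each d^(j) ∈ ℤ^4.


Via rank(M_{q-1}∘⋯∘M_p): M ≅ I[1,2], I[1,3], I[1,4]^2, I[4,4].
μ_θ-semistable layers: μ^(1)=33; μ^(2)=12; μ^(3)=-41/3

((0, 0, 0, 3); (1, 1, 0, 0); (3, 3, 3, 0))


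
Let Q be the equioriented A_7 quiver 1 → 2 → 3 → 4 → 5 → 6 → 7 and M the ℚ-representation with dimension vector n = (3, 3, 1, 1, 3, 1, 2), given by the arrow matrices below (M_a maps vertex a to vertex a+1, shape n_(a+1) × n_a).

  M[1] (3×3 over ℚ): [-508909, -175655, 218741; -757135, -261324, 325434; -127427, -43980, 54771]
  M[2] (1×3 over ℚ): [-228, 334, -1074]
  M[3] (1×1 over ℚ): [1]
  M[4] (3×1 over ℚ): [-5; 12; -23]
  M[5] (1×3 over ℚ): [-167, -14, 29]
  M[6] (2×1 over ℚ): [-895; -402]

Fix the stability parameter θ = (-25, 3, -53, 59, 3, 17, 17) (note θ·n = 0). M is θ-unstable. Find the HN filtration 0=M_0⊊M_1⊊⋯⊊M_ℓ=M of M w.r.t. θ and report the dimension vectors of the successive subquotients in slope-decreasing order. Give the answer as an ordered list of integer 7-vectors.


Barcode: M ≅ I[1,2]^2, I[1,5], I[5,5], I[5,7], I[7,7]. HN layers by μ_θ (4 steps, strictly decreasing):
  μ^(1)=31; μ^(2)=17; μ^(3)=3; μ^(4)=-25

((0, 0, 0, 1, 1, 0, 0); (0, 0, 0, 0, 0, 1, 2); (0, 2, 0, 0, 2, 0, 0); (3, 1, 1, 0, 0, 0, 0))


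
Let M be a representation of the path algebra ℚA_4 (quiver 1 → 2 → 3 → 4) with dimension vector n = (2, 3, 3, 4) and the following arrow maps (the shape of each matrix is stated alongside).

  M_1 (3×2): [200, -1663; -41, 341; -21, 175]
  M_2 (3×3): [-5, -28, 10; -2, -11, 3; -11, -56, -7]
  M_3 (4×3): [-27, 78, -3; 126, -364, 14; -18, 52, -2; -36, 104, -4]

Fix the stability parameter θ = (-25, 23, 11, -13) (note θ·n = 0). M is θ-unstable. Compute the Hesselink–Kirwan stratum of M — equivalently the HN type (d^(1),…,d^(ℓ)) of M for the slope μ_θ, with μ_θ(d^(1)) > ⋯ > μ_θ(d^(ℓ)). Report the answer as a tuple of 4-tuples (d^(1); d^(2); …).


Interval decomposition of M: I[1,3], I[1,4], I[2,3], I[4,4]^3.
HN type (ℓ=4): μ^(1)=17; μ^(2)=7; μ^(3)=-13; μ^(4)=-25

((0, 2, 2, 0); (0, 1, 1, 1); (0, 0, 0, 3); (2, 0, 0, 0))


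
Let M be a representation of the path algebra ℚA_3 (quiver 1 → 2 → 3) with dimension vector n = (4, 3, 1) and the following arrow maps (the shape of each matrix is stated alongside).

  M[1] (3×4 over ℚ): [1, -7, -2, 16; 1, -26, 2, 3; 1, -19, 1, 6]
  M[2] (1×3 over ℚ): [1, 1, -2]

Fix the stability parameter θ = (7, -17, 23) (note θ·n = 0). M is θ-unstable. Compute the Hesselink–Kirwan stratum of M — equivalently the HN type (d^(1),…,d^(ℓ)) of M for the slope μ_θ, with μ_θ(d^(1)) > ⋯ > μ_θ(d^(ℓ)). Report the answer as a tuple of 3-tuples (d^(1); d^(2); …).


Via rank(M_{q-1}∘⋯∘M_p): M ≅ I[1,1], I[1,2]^2, I[1,3].
μ_θ-semistable layers: μ^(1)=23; μ^(2)=7; μ^(3)=-5

((0, 0, 1); (1, 0, 0); (3, 3, 0))


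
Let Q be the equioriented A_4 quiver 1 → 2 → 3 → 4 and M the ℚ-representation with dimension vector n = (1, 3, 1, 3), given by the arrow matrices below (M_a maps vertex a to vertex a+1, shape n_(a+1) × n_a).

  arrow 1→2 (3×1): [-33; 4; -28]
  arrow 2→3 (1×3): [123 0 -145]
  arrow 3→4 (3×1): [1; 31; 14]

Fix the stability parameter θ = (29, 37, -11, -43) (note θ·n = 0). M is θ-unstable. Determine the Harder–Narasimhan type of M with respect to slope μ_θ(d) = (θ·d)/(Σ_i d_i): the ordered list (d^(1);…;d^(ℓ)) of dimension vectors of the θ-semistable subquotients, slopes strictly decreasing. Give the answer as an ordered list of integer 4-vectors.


Barcode: M ≅ I[1,4], I[2,2]^2, I[4,4]^2. HN layers by μ_θ (3 steps, strictly decreasing):
  μ^(1)=37; μ^(2)=3; μ^(3)=-43

((0, 2, 0, 0); (1, 1, 1, 1); (0, 0, 0, 2))


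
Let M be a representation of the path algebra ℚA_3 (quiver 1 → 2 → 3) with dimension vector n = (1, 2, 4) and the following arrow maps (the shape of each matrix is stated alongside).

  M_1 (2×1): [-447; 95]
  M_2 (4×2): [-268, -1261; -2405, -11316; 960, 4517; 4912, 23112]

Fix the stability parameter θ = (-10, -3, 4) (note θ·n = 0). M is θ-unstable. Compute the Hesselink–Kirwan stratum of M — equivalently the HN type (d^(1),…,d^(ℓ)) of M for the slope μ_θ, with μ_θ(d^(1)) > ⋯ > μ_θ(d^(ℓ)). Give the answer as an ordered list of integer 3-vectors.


Via rank(M_{q-1}∘⋯∘M_p): M ≅ I[1,3], I[2,3], I[3,3]^2.
μ_θ-semistable layers: μ^(1)=4; μ^(2)=-3; μ^(3)=-10

((0, 0, 4); (0, 2, 0); (1, 0, 0))


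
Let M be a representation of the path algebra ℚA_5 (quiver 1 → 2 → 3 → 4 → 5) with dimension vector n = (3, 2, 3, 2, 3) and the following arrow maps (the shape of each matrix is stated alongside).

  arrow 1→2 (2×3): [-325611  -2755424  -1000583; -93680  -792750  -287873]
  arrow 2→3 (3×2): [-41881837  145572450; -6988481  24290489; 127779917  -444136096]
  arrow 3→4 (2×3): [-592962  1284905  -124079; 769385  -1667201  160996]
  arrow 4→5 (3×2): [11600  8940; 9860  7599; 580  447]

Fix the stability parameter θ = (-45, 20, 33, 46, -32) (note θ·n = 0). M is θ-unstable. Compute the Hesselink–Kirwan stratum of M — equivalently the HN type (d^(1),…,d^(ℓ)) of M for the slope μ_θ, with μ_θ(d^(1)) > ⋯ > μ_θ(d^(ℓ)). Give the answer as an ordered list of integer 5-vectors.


Barcode: M ≅ I[1,1], I[1,4], I[1,5], I[3,3], I[5,5]^2. HN layers by μ_θ (6 steps, strictly decreasing):
  μ^(1)=46; μ^(2)=33; μ^(3)=20; μ^(4)=67/4; μ^(5)=-32; μ^(6)=-45

((0, 0, 0, 1, 0); (0, 0, 2, 0, 0); (0, 1, 0, 0, 0); (0, 1, 1, 1, 1); (0, 0, 0, 0, 2); (3, 0, 0, 0, 0))
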